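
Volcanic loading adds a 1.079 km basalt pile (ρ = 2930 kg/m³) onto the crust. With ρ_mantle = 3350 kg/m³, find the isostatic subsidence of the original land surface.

0.944 km

Subaerial loading: s = t ρ_load / ρ_m.
s = 1.079 km × 2930/3350 = 0.944 km.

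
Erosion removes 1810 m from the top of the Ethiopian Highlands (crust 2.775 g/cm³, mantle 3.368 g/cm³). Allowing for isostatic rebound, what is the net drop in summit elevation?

319 m

Rebound u = e ρ_c/ρ_m = 1810 m × 2.775/3.368 = 1491 m.
Net surface drop = e − u = 1810 m − 1491 m = e (ρ_m − ρ_c)/ρ_m = 319 m.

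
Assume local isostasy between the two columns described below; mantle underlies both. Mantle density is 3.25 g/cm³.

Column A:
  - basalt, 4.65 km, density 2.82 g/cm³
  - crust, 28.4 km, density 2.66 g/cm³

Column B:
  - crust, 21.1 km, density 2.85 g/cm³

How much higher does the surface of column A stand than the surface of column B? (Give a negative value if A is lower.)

3.17 km

For any compensation level in the mantle, the mantle terms cancel and isostasy reduces to e = (Σt_A − Σt_B) − (Σ(ρt)_A − Σ(ρt)_B) / ρ_m.
Σt_A = 33.05 km; Σt_B = 21.1 km; Σ(ρt)_A = 88.657; Σ(ρt)_B = 60.135 (in km·g/cm³).
e = (33.05 − 21.1) − (88.657 − 60.135) / 3.25 = 3.17 km.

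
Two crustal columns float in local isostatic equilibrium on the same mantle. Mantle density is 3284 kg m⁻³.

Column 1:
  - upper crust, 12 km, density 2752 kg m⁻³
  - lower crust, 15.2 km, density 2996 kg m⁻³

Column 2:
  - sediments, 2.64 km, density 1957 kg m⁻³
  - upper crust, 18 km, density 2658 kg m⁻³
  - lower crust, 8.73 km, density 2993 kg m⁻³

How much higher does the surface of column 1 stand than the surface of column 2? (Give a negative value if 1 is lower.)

For any compensation level in the mantle, the mantle terms cancel and isostasy reduces to e = (Σt_1 − Σt_2) − (Σ(ρt)_1 − Σ(ρt)_2) / ρ_m.
Σt_1 = 27.2 km; Σt_2 = 29.37 km; Σ(ρt)_1 = 78563.2; Σ(ρt)_2 = 79139.37 (in km·kg m⁻³).
e = (27.2 − 29.37) − (78563.2 − 79139.37) / 3284 = −1.99 km.

−1.99 km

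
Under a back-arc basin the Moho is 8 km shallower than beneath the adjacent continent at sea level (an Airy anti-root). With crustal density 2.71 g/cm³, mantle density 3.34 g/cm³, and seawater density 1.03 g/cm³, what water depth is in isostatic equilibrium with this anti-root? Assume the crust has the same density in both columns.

3 km

Replacing a thickness d of crust by seawater at the top must be balanced by replacing crust with mantle at the base: d (ρ_c − ρ_w) = a (ρ_m − ρ_c).
d = a (ρ_m − ρ_c)/(ρ_c − ρ_w) = 8 km × 0.63/1.68 = 3 km.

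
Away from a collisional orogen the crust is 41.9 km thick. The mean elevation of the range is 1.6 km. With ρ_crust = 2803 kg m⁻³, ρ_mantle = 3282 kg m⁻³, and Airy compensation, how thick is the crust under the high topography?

Root depth r = h ρ_c / (ρ_m − ρ_c) = 1.6 km × 2803 / 479 = 9.363 km.
Total thickness = T + h + r = 41.9 km + 1.6 km + 9.363 km = 52.9 km.

52.9 km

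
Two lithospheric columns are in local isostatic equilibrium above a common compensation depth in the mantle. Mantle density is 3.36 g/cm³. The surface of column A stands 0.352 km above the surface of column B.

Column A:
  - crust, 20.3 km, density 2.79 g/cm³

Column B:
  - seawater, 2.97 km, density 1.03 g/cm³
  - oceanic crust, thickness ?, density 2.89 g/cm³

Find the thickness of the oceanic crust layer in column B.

7.38 km

Take the compensation level at the base of the deeper column (depth z_c below the surface of column A) and equate Σ ρ_i t_i down to z_c; mantle fills any gap and the z_c terms cancel.
Column A: 20.3×2.79 + (z_c − 20.3)×3.36
Column B: 0.352×0 + 2.97×1.03 + x×2.89 + (z_c − 0.352 − 2.97 − x)×3.36
The z_c×3.36 term appears on both sides and cancels. Collect the known terms of each column as K = Σ(ρt)_known − 3.36 × (depth of known layers): K_A = 56.637 − 3.36×20.3 = −11.571; K_B = 3.0591 − 3.36×(0.352 + 2.97) = −8.10282.
Balance: K_A = K_B − x×(3.36 − 2.89), so x = (K_B − K_A)/(3.36 − 2.89) = 3.46818/0.47 = 7.38 km.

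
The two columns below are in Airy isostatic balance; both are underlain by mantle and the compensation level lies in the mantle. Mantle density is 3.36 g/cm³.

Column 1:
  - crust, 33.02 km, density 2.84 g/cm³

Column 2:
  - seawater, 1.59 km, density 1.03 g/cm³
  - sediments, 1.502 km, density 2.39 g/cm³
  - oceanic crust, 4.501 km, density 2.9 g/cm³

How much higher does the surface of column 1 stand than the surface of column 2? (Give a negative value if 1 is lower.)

For any compensation level in the mantle, the mantle terms cancel and isostasy reduces to e = (Σt_1 − Σt_2) − (Σ(ρt)_1 − Σ(ρt)_2) / ρ_m.
Σt_1 = 33.02 km; Σt_2 = 7.593 km; Σ(ρt)_1 = 93.7768; Σ(ρt)_2 = 18.28038 (in km·g/cm³).
e = (33.02 − 7.593) − (93.7768 − 18.28038) / 3.36 = 2.96 km.

2.96 km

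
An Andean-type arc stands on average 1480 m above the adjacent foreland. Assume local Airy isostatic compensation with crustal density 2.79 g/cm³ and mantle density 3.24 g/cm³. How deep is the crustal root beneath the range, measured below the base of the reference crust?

By Archimedes' principle applied to the lithosphere: the weight of the topography is balanced by the buoyancy of the root, ρ_c h = (ρ_m − ρ_c) r.
r = h · ρ_c / (ρ_m − ρ_c) = 1480 m × 2.79 / (3.24 − 2.79) = 9180 m.

9180 m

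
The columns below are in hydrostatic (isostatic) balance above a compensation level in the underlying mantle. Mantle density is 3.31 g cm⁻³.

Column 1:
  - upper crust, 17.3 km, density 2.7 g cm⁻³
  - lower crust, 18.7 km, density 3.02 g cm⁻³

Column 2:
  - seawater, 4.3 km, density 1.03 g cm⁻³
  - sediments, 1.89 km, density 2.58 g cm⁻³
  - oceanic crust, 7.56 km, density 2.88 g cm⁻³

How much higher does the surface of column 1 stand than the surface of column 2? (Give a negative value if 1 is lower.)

0.466 km

For any compensation level in the mantle, the mantle terms cancel and isostasy reduces to e = (Σt_1 − Σt_2) − (Σ(ρt)_1 − Σ(ρt)_2) / ρ_m.
Σt_1 = 36 km; Σt_2 = 13.75 km; Σ(ρt)_1 = 103.184; Σ(ρt)_2 = 31.078 (in km·g cm⁻³).
e = (36 − 13.75) − (103.184 − 31.078) / 3.31 = 0.466 km.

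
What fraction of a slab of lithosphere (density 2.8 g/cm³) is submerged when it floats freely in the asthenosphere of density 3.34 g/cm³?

83.8%

Submerged fraction = ρ_obj/ρ_fluid = 2.8/3.34 = 83.8%.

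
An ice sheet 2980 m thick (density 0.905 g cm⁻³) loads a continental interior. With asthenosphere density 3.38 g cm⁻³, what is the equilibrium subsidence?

798 m

Balancing pressure at the compensation depth: the ice load ρ_ice t is balanced by mantle displaced below, ρ_m s.
s = t ρ_ice / ρ_m = 2980 m × 0.905/3.38 = 798 m.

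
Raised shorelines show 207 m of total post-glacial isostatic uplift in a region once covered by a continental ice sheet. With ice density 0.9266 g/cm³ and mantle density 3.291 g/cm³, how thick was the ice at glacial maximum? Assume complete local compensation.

u = t ρ_ice/ρ_m → t = u ρ_m/ρ_ice = 207 m × 3.291/0.9266 = 735 m.

735 m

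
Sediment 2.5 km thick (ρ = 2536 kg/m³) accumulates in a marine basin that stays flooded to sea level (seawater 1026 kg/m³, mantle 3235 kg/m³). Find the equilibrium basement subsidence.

1.71 km

Submarine loading: the sediment displaces seawater, and the subsidence is in turn flooded, so s (ρ_m − ρ_w) = t (ρ_sed − ρ_w).
s = 2.5 km × (2536 − 1026) / (3235 − 1026) = 1.71 km.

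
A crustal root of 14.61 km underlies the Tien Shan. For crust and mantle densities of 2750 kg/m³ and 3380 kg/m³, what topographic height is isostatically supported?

3.35 km

Isostatic balance requires: ρ_c h = (ρ_m − ρ_c) r.
h = r (ρ_m − ρ_c) / ρ_c = 14.61 km × (3380 − 2750) / 2750 = 3.35 km.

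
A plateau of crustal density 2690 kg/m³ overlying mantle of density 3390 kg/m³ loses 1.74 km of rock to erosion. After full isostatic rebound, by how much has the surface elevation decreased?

0.359 km

Rebound u = e ρ_c/ρ_m = 1.74 km × 2690/3390 = 1.381 km.
Net surface drop = e − u = 1.74 km − 1.381 km = e (ρ_m − ρ_c)/ρ_m = 0.359 km.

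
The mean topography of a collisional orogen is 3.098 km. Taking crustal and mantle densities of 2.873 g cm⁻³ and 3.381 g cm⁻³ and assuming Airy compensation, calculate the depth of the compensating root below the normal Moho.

Balancing pressure at the compensation depth: the weight of the topography is balanced by the buoyancy of the root, ρ_c h = (ρ_m − ρ_c) r.
r = h · ρ_c / (ρ_m − ρ_c) = 3.098 km × 2.873 / (3.381 − 2.873) = 17.5 km.

17.5 km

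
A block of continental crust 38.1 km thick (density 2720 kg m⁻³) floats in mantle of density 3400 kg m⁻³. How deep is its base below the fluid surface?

Draft d = t ρ_obj/ρ_fluid = 38.1 km × 2720/3400 = 30.5 km.

30.5 km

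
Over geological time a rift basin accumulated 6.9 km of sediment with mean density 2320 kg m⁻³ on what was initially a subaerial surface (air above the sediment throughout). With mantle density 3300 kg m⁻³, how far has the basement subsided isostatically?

Subaerial load: s = t ρ_sed / ρ_m = 6.9 km × 2320/3300 = 4.85 km.

4.85 km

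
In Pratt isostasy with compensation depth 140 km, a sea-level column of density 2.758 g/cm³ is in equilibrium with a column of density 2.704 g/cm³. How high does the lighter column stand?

2.8 km

ρ_ref D = ρ (D + h) → h = D (ρ_ref − ρ)/ρ.
h = 140 km × (2.758 − 2.704)/2.704 = 2.8 km.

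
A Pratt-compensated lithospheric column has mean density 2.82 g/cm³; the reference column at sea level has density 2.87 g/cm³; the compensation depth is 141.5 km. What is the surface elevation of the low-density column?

ρ_ref D = ρ (D + h) → h = D (ρ_ref − ρ)/ρ.
h = 141.5 km × (2.87 − 2.82)/2.82 = 2.51 km.

2.51 km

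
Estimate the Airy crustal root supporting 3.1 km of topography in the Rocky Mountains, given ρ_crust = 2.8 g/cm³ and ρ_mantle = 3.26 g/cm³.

By Archimedes' principle applied to the lithosphere: the weight of the topography is balanced by the buoyancy of the root, ρ_c h = (ρ_m − ρ_c) r.
r = h · ρ_c / (ρ_m − ρ_c) = 3.1 km × 2.8 / (3.26 − 2.8) = 18.9 km.

18.9 km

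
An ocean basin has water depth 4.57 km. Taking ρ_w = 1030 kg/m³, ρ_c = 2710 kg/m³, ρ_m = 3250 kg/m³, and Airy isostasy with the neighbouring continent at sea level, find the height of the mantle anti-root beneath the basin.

14.2 km

Isostatic balance requires: replacing crust with seawater at the top is compensated by replacing crust with mantle at the base: d (ρ_c − ρ_w) = a (ρ_m − ρ_c).
a = d (ρ_c − ρ_w)/(ρ_m − ρ_c) = 4.57 km × 1680/540 = 14.2 km.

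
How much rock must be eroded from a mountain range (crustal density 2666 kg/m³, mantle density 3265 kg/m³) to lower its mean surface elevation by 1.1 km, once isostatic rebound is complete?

6 km

Net drop Δ = e − u = e − e ρ_c/ρ_m = e (ρ_m − ρ_c)/ρ_m.
e = Δ ρ_m/(ρ_m − ρ_c) = 1.1 km × 3265/599 = 6 km.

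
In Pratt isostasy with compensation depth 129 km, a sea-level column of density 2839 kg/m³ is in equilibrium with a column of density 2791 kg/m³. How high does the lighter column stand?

ρ_ref D = ρ (D + h) → h = D (ρ_ref − ρ)/ρ.
h = 129 km × (2839 − 2791)/2791 = 2.22 km.

2.22 km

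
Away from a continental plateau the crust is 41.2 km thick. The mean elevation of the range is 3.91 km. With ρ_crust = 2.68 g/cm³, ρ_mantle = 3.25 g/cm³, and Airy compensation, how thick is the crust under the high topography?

63.5 km

Root depth r = h ρ_c / (ρ_m − ρ_c) = 3.91 km × 2.68 / 0.57 = 18.38 km.
Total thickness = T + h + r = 41.2 km + 3.91 km + 18.38 km = 63.5 km.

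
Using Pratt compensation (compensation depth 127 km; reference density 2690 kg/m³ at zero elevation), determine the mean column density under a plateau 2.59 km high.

Pratt balance: ρ_ref D = ρ (D + h).
ρ = ρ_ref D/(D + h) = 2690 × 127 km/(127 km + 2.59 km) = 2640 kg/m³.

2640 kg/m³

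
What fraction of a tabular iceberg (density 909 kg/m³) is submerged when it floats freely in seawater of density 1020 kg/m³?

0.891

Submerged fraction = ρ_obj/ρ_fluid = 909/1020 = 0.891.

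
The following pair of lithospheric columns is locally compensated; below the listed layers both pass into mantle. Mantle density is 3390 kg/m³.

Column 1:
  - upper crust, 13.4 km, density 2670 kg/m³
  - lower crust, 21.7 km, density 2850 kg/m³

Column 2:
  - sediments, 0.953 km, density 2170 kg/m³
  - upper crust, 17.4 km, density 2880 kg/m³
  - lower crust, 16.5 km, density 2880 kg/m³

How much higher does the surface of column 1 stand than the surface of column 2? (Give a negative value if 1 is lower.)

For any compensation level in the mantle, the mantle terms cancel and isostasy reduces to e = (Σt_1 − Σt_2) − (Σ(ρt)_1 − Σ(ρt)_2) / ρ_m.
Σt_1 = 35.1 km; Σt_2 = 34.853 km; Σ(ρt)_1 = 97623; Σ(ρt)_2 = 99700.01 (in km·kg/m³).
e = (35.1 − 34.853) − (97623 − 99700.01) / 3390 = 0.86 km.

0.86 km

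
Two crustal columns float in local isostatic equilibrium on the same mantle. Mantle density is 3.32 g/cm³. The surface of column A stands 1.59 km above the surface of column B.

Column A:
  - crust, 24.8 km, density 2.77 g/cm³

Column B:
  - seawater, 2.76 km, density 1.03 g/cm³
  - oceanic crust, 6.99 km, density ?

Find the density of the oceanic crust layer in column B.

3.03 g/cm³

Take the compensation level at the base of the deeper column (depth z_c below the surface of column A) and equate Σ ρ_i t_i down to z_c; mantle fills any gap and the z_c terms cancel.
Column A: 24.8×2.77 + (z_c − 24.8)×3.32
Column B: 1.59×0 + 2.76×1.03 + 6.99×ρ + (z_c − 1.59 − 9.75)×3.32
The z_c×3.32 term appears on both sides and cancels. Collect the known terms of each column as K = Σ(ρt)_known − 3.32 × (depth of known layers): K_A = 68.696 − 3.32×24.8 = −13.64; K_B = 2.8428 − 3.32×(1.59 + 9.75) = −34.806.
Balance: K_A = K_B + 6.99×ρ, so ρ = (K_A − K_B)/6.99 = 21.166/6.99 = 3.03 g/cm³.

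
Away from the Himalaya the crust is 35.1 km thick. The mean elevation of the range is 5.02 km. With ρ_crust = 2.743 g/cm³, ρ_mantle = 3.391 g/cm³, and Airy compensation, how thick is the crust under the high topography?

61.4 km

Root depth r = h ρ_c / (ρ_m − ρ_c) = 5.02 km × 2.743 / 0.648 = 21.25 km.
Total thickness = T + h + r = 35.1 km + 5.02 km + 21.25 km = 61.4 km.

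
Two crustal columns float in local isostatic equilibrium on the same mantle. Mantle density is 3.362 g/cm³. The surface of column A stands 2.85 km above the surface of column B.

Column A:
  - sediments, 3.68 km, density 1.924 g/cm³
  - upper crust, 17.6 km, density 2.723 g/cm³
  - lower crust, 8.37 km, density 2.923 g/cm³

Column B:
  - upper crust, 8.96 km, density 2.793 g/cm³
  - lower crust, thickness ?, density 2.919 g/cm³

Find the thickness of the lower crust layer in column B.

Take the compensation level at the base of the deeper column (depth z_c below the surface of column A) and equate Σ ρ_i t_i down to z_c; mantle fills any gap and the z_c terms cancel.
Column A: 3.68×1.924 + 17.6×2.723 + 8.37×2.923 + (z_c − 29.65)×3.362
Column B: 2.85×0 + 8.96×2.793 + x×2.919 + (z_c − 2.85 − 8.96 − x)×3.362
The z_c×3.362 term appears on both sides and cancels. Collect the known terms of each column as K = Σ(ρt)_known − 3.362 × (depth of known layers): K_A = 79.47063 − 3.362×29.65 = −20.21267; K_B = 25.02528 − 3.362×(2.85 + 8.96) = −14.67994.
Balance: K_A = K_B − x×(3.362 − 2.919), so x = (K_B − K_A)/(3.362 − 2.919) = 5.53273/0.443 = 12.5 km.

12.5 km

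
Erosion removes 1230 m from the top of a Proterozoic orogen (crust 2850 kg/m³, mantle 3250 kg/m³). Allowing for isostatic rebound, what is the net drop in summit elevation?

151 m

Rebound u = e ρ_c/ρ_m = 1230 m × 2850/3250 = 1079 m.
Net surface drop = e − u = 1230 m − 1079 m = e (ρ_m − ρ_c)/ρ_m = 151 m.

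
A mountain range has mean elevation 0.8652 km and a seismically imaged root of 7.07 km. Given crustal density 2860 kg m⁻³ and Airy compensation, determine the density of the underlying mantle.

3210 kg m⁻³

Airy balance: ρ_c h = (ρ_m − ρ_c) r → ρ_m = ρ_c (1 + h/r).
ρ_m = 2860 × (1 + 0.8652 km/7.07 km) = 3210 kg m⁻³.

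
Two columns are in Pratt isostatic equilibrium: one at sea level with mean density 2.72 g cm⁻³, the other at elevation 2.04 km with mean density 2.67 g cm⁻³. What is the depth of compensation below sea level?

ρ_ref D = ρ (D + h) → D (ρ_ref − ρ) = ρ h.
D = ρ h/(ρ_ref − ρ) = 2.67 × 2.04 km/(2.72 − 2.67) = 109 km.

109 km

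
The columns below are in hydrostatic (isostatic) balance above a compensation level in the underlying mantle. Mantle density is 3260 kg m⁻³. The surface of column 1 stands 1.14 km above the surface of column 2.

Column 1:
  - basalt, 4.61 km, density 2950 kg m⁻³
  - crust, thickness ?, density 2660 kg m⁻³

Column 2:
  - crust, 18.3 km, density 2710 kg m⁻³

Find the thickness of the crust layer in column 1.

20.6 km

Take the compensation level at the base of the deeper column (depth z_c below the surface of column 1) and equate Σ ρ_i t_i down to z_c; mantle fills any gap and the z_c terms cancel.
Column 1: 4.61×2950 + x×2660 + (z_c − 4.61 − x)×3260
Column 2: 1.14×0 + 18.3×2710 + (z_c − 1.14 − 18.3)×3260
The z_c×3260 term appears on both sides and cancels. Collect the known terms of each column as K = Σ(ρt)_known − 3260 × (depth of known layers): K_1 = 13599.5 − 3260×4.61 = −1429.1; K_2 = 49593 − 3260×(1.14 + 18.3) = −13781.4.
Balance: K_1 − x×(3260 − 2660) = K_2, so x = (K_1 − K_2)/(3260 − 2660) = 12352.3/600 = 20.6 km.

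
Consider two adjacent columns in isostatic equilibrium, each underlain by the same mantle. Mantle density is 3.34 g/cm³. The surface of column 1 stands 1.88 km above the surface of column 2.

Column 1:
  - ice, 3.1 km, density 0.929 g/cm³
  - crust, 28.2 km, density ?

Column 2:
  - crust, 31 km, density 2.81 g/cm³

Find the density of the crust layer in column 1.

2.8 g/cm³

Take the compensation level at the base of the deeper column (depth z_c below the surface of column 1) and equate Σ ρ_i t_i down to z_c; mantle fills any gap and the z_c terms cancel.
Column 1: 3.1×0.929 + 28.2×ρ + (z_c − 31.3)×3.34
Column 2: 1.88×0 + 31×2.81 + (z_c − 1.88 − 31)×3.34
The z_c×3.34 term appears on both sides and cancels. Collect the known terms of each column as K = Σ(ρt)_known − 3.34 × (depth of known layers): K_1 = 2.8799 − 3.34×31.3 = −101.6621; K_2 = 87.11 − 3.34×(1.88 + 31) = −22.7092.
Balance: K_1 + 28.2×ρ = K_2, so ρ = (K_2 − K_1)/28.2 = 78.9529/28.2 = 2.8 g/cm³.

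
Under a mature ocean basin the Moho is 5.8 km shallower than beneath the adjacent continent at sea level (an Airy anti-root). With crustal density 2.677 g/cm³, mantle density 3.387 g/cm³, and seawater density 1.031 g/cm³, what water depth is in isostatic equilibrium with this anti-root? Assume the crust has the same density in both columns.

Replacing a thickness d of crust by seawater at the top must be balanced by replacing crust with mantle at the base: d (ρ_c − ρ_w) = a (ρ_m − ρ_c).
d = a (ρ_m − ρ_c)/(ρ_c − ρ_w) = 5.8 km × 0.71/1.646 = 2.5 km.

2.5 km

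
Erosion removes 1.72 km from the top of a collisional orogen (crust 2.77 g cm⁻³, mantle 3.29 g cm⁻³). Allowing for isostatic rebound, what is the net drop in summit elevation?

0.272 km

Rebound u = e ρ_c/ρ_m = 1.72 km × 2.77/3.29 = 1.448 km.
Net surface drop = e − u = 1.72 km − 1.448 km = e (ρ_m − ρ_c)/ρ_m = 0.272 km.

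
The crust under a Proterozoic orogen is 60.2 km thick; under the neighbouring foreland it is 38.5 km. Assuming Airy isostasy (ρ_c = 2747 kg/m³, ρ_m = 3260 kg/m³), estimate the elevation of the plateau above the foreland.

Excess crust Δ = 60.2 km − 38.5 km = 21.7 km, split between elevation h and root r with h + r = Δ.
Airy balance ρ_c h = (ρ_m − ρ_c) r gives r = h ρ_c/(ρ_m − ρ_c), so h (1 + ρ_c/(ρ_m − ρ_c)) = Δ, i.e. h = Δ (ρ_m − ρ_c)/ρ_m.
h = 21.7 km × 513/3260 = 3.41 km.

3.41 km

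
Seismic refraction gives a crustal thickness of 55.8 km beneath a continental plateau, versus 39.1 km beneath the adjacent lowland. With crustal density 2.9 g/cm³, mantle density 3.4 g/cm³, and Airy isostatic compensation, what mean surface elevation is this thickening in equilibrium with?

Excess crust Δ = 55.8 km − 39.1 km = 16.7 km, split between elevation h and root r with h + r = Δ.
Airy balance ρ_c h = (ρ_m − ρ_c) r gives r = h ρ_c/(ρ_m − ρ_c), so h (1 + ρ_c/(ρ_m − ρ_c)) = Δ, i.e. h = Δ (ρ_m − ρ_c)/ρ_m.
h = 16.7 km × 0.5/3.4 = 2.46 km.

2.46 km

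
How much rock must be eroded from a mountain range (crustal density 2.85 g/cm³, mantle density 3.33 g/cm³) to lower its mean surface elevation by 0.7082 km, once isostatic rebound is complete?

Net drop Δ = e − u = e − e ρ_c/ρ_m = e (ρ_m − ρ_c)/ρ_m.
e = Δ ρ_m/(ρ_m − ρ_c) = 0.7082 km × 3.33/0.48 = 4.91 km.

4.91 km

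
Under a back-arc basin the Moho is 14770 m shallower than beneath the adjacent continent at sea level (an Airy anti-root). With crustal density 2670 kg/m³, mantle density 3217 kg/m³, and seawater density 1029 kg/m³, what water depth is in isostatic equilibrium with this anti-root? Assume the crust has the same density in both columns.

Replacing a thickness d of crust by seawater at the top must be balanced by replacing crust with mantle at the base: d (ρ_c − ρ_w) = a (ρ_m − ρ_c).
d = a (ρ_m − ρ_c)/(ρ_c − ρ_w) = 14770 m × 547/1641 = 4920 m.

4920 m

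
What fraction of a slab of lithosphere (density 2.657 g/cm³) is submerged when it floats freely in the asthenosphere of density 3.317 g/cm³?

80.1%

Submerged fraction = ρ_obj/ρ_fluid = 2.657/3.317 = 80.1%.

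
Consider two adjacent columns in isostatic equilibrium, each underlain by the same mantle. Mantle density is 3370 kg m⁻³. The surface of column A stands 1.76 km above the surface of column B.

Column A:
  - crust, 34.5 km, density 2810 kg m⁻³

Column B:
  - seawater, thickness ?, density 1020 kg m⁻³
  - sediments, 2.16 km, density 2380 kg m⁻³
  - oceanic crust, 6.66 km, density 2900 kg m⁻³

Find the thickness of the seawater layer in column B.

3.46 km

Take the compensation level at the base of the deeper column (depth z_c below the surface of column A) and equate Σ ρ_i t_i down to z_c; mantle fills any gap and the z_c terms cancel.
Column A: 34.5×2810 + (z_c − 34.5)×3370
Column B: 1.76×0 + x×1020 + 2.16×2380 + 6.66×2900 + (z_c − 1.76 − 8.82 − x)×3370
The z_c×3370 term appears on both sides and cancels. Collect the known terms of each column as K = Σ(ρt)_known − 3370 × (depth of known layers): K_A = 96945 − 3370×34.5 = −19320; K_B = 24454.8 − 3370×(1.76 + 8.82) = −11199.8.
Balance: K_A = K_B − x×(3370 − 1020), so x = (K_B − K_A)/(3370 − 1020) = 8120.2/2350 = 3.46 km.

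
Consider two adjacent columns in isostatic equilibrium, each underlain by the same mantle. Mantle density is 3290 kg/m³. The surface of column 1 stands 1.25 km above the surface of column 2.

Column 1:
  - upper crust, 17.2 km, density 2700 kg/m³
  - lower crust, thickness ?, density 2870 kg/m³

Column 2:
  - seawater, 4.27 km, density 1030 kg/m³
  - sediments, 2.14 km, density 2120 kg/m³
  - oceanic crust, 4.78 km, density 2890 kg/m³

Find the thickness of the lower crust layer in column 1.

19.1 km

Take the compensation level at the base of the deeper column (depth z_c below the surface of column 1) and equate Σ ρ_i t_i down to z_c; mantle fills any gap and the z_c terms cancel.
Column 1: 17.2×2700 + x×2870 + (z_c − 17.2 − x)×3290
Column 2: 1.25×0 + 4.27×1030 + 2.14×2120 + 4.78×2890 + (z_c − 1.25 − 11.19)×3290
The z_c×3290 term appears on both sides and cancels. Collect the known terms of each column as K = Σ(ρt)_known − 3290 × (depth of known layers): K_1 = 46440 − 3290×17.2 = −10148; K_2 = 22749.1 − 3290×(1.25 + 11.19) = −18178.5.
Balance: K_1 − x×(3290 − 2870) = K_2, so x = (K_1 − K_2)/(3290 − 2870) = 8030.5/420 = 19.1 km.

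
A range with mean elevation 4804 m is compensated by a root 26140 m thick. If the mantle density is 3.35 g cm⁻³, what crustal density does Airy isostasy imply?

ρ_c h = (ρ_m − ρ_c) r → ρ_c (h + r) = ρ_m r → ρ_c = ρ_m r / (h + r).
ρ_c = 3.35 × 26140 m / (4804 m + 26140 m) = 2.83 g cm⁻³.

2.83 g cm⁻³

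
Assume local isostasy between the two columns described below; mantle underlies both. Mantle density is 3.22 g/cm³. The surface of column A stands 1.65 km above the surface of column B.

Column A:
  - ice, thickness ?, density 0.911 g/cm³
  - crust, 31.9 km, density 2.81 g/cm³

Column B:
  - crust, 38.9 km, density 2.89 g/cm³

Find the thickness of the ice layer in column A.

2.2 km

Take the compensation level at the base of the deeper column (depth z_c below the surface of column A) and equate Σ ρ_i t_i down to z_c; mantle fills any gap and the z_c terms cancel.
Column A: x×0.911 + 31.9×2.81 + (z_c − 31.9 − x)×3.22
Column B: 1.65×0 + 38.9×2.89 + (z_c − 1.65 − 38.9)×3.22
The z_c×3.22 term appears on both sides and cancels. Collect the known terms of each column as K = Σ(ρt)_known − 3.22 × (depth of known layers): K_A = 89.639 − 3.22×31.9 = −13.079; K_B = 112.421 − 3.22×(1.65 + 38.9) = −18.15.
Balance: K_A − x×(3.22 − 0.911) = K_B, so x = (K_A − K_B)/(3.22 − 0.911) = 5.071/2.309 = 2.2 km.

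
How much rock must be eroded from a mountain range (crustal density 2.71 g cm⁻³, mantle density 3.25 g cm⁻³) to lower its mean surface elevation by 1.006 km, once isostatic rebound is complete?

6.05 km

Net drop Δ = e − u = e − e ρ_c/ρ_m = e (ρ_m − ρ_c)/ρ_m.
e = Δ ρ_m/(ρ_m − ρ_c) = 1.006 km × 3.25/0.54 = 6.05 km.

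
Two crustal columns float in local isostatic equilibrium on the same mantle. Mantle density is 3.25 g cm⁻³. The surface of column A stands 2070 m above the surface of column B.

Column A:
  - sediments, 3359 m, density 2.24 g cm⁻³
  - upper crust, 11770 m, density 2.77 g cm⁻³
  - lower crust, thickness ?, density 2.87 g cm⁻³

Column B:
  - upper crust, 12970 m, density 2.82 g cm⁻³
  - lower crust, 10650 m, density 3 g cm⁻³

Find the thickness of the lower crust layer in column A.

15600 m

Take the compensation level at the base of the deeper column (depth z_c below the surface of column A) and equate Σ ρ_i t_i down to z_c; mantle fills any gap and the z_c terms cancel.
Column A: 3359×2.24 + 11770×2.77 + x×2.87 + (z_c − 15129 − x)×3.25
Column B: 2070×0 + 12970×2.82 + 10650×3 + (z_c − 2070 − 23620)×3.25
The z_c×3.25 term appears on both sides and cancels. Collect the known terms of each column as K = Σ(ρt)_known − 3.25 × (depth of known layers): K_A = 40127.06 − 3.25×15129 = −9042.19; K_B = 68525.4 − 3.25×(2070 + 23620) = −14967.1.
Balance: K_A − x×(3.25 − 2.87) = K_B, so x = (K_A − K_B)/(3.25 − 2.87) = 5924.91/0.38 = 15600 m.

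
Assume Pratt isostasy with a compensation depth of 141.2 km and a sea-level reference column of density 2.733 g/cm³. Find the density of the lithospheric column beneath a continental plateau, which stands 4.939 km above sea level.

Pratt balance: ρ_ref D = ρ (D + h).
ρ = ρ_ref D/(D + h) = 2.733 × 141.2 km/(141.2 km + 4.939 km) = 2.64 g/cm³.

2.64 g/cm³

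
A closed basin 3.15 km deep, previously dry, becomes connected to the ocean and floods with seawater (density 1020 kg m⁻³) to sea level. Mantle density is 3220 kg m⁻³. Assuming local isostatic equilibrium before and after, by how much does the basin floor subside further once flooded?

1.46 km

After flooding the water column is d + s deep. Its weight must equal the weight of mantle displaced by the extra subsidence s: (d + s) ρ_w = s ρ_m.
s = d ρ_w / (ρ_m − ρ_w) = 3.15 km × 1020/(3220 − 1020) = 1.46 km.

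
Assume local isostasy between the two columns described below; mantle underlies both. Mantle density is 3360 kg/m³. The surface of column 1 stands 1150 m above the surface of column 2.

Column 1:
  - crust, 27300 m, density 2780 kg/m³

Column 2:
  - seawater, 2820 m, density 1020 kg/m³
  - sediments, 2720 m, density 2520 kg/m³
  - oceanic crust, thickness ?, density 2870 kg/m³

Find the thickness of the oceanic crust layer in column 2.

Take the compensation level at the base of the deeper column (depth z_c below the surface of column 1) and equate Σ ρ_i t_i down to z_c; mantle fills any gap and the z_c terms cancel.
Column 1: 27300×2780 + (z_c − 27300)×3360
Column 2: 1150×0 + 2820×1020 + 2720×2520 + x×2870 + (z_c − 1150 − 5540 − x)×3360
The z_c×3360 term appears on both sides and cancels. Collect the known terms of each column as K = Σ(ρt)_known − 3360 × (depth of known layers): K_1 = 75894000 − 3360×27300 = −15834000; K_2 = 9730800 − 3360×(1150 + 5540) = −12747600.
Balance: K_1 = K_2 − x×(3360 − 2870), so x = (K_2 − K_1)/(3360 − 2870) = 3086400/490 = 6300 m.

6300 m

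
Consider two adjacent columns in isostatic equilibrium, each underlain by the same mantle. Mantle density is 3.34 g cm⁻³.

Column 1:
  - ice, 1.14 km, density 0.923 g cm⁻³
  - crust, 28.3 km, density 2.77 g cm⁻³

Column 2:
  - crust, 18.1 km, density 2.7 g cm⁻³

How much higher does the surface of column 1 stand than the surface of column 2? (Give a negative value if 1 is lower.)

For any compensation level in the mantle, the mantle terms cancel and isostasy reduces to e = (Σt_1 − Σt_2) − (Σ(ρt)_1 − Σ(ρt)_2) / ρ_m.
Σt_1 = 29.44 km; Σt_2 = 18.1 km; Σ(ρt)_1 = 79.44322; Σ(ρt)_2 = 48.87 (in km·g cm⁻³).
e = (29.44 − 18.1) − (79.44322 − 48.87) / 3.34 = 2.19 km.

2.19 km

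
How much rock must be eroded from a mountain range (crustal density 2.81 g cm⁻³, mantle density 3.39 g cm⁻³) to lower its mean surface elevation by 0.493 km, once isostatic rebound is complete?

2.88 km

Net drop Δ = e − u = e − e ρ_c/ρ_m = e (ρ_m − ρ_c)/ρ_m.
e = Δ ρ_m/(ρ_m − ρ_c) = 0.493 km × 3.39/0.58 = 2.88 km.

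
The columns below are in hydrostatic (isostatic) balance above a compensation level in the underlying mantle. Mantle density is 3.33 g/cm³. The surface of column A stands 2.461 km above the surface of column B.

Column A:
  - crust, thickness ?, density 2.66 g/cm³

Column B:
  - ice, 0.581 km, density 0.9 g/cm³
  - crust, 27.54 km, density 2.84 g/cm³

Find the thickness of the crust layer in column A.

Take the compensation level at the base of the deeper column (depth z_c below the surface of column A) and equate Σ ρ_i t_i down to z_c; mantle fills any gap and the z_c terms cancel.
Column A: x×2.66 + (z_c − 0 − x)×3.33
Column B: 2.461×0 + 0.581×0.9 + 27.54×2.84 + (z_c − 2.461 − 28.121)×3.33
The z_c×3.33 term appears on both sides and cancels. Collect the known terms of each column as K = Σ(ρt)_known − 3.33 × (depth of known layers): K_A = 0 − 3.33×0 = 0; K_B = 78.7365 − 3.33×(2.461 + 28.121) = −23.10156.
Balance: K_A − x×(3.33 − 2.66) = K_B, so x = (K_A − K_B)/(3.33 − 2.66) = 23.1016/0.67 = 34.5 km.

34.5 km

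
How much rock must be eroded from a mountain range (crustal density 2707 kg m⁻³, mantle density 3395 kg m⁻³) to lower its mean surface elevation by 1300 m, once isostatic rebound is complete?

6410 m

Net drop Δ = e − u = e − e ρ_c/ρ_m = e (ρ_m − ρ_c)/ρ_m.
e = Δ ρ_m/(ρ_m − ρ_c) = 1300 m × 3395/688 = 6410 m.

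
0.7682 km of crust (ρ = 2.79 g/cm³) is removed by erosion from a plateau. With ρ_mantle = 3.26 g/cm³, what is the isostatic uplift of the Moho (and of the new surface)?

Unloading: uplift u = e ρ_c/ρ_m = 0.7682 km × 2.79/3.26 = 0.657 km.

0.657 km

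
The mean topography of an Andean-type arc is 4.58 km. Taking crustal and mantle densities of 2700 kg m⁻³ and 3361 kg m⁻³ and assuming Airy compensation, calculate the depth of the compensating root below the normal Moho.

18.7 km

For local isostatic compensation: the weight of the topography is balanced by the buoyancy of the root, ρ_c h = (ρ_m − ρ_c) r.
r = h · ρ_c / (ρ_m − ρ_c) = 4.58 km × 2700 / (3361 − 2700) = 18.7 km.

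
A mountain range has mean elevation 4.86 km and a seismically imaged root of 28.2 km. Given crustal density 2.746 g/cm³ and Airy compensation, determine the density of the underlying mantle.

3.22 g/cm³

Airy balance: ρ_c h = (ρ_m − ρ_c) r → ρ_m = ρ_c (1 + h/r).
ρ_m = 2.746 × (1 + 4.86 km/28.2 km) = 3.22 g/cm³.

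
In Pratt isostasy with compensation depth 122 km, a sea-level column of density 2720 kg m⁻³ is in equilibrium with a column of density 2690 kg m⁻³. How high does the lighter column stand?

ρ_ref D = ρ (D + h) → h = D (ρ_ref − ρ)/ρ.
h = 122 km × (2720 − 2690)/2690 = 1.36 km.

1.36 km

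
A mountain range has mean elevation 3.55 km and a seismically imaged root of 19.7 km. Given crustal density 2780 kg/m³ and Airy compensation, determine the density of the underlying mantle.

3280 kg/m³

Airy balance: ρ_c h = (ρ_m − ρ_c) r → ρ_m = ρ_c (1 + h/r).
ρ_m = 2780 × (1 + 3.55 km/19.7 km) = 3280 kg/m³.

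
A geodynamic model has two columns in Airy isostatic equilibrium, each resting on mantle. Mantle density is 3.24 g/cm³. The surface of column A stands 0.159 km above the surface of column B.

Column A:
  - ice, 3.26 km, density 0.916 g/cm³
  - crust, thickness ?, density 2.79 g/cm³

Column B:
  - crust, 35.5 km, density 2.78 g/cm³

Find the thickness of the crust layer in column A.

20.6 km

Take the compensation level at the base of the deeper column (depth z_c below the surface of column A) and equate Σ ρ_i t_i down to z_c; mantle fills any gap and the z_c terms cancel.
Column A: 3.26×0.916 + x×2.79 + (z_c − 3.26 − x)×3.24
Column B: 0.159×0 + 35.5×2.78 + (z_c − 0.159 − 35.5)×3.24
The z_c×3.24 term appears on both sides and cancels. Collect the known terms of each column as K = Σ(ρt)_known − 3.24 × (depth of known layers): K_A = 2.98616 − 3.24×3.26 = −7.57624; K_B = 98.69 − 3.24×(0.159 + 35.5) = −16.84516.
Balance: K_A − x×(3.24 − 2.79) = K_B, so x = (K_A − K_B)/(3.24 − 2.79) = 9.26892/0.45 = 20.6 km.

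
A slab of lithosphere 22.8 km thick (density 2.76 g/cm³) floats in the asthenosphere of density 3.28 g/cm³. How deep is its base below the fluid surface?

19.2 km

Draft d = t ρ_obj/ρ_fluid = 22.8 km × 2.76/3.28 = 19.2 km.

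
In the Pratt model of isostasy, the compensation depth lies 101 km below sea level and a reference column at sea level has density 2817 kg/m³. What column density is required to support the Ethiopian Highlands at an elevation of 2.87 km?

2740 kg/m³

Pratt balance: ρ_ref D = ρ (D + h).
ρ = ρ_ref D/(D + h) = 2817 × 101 km/(101 km + 2.87 km) = 2740 kg/m³.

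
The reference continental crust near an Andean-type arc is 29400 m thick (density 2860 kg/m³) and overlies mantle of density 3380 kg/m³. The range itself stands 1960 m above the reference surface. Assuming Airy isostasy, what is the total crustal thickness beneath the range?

42100 m

Root depth r = h ρ_c / (ρ_m − ρ_c) = 1960 m × 2860 / 520 = 10780 m.
Total thickness = T + h + r = 29400 m + 1960 m + 10780 m = 42100 m.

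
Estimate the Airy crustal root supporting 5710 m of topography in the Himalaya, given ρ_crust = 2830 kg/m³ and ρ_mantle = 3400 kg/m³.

28300 m

Isostatic balance requires: the weight of the topography is balanced by the buoyancy of the root, ρ_c h = (ρ_m − ρ_c) r.
r = h · ρ_c / (ρ_m − ρ_c) = 5710 m × 2830 / (3400 − 2830) = 28300 m.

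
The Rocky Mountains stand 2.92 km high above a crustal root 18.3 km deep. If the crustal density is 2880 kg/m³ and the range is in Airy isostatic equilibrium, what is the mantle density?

Airy balance: ρ_c h = (ρ_m − ρ_c) r → ρ_m = ρ_c (1 + h/r).
ρ_m = 2880 × (1 + 2.92 km/18.3 km) = 3340 kg/m³.

3340 kg/m³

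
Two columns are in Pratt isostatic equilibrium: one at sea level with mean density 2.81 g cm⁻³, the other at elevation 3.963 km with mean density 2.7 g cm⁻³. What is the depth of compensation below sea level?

97.3 km

ρ_ref D = ρ (D + h) → D (ρ_ref − ρ) = ρ h.
D = ρ h/(ρ_ref − ρ) = 2.7 × 3.963 km/(2.81 − 2.7) = 97.3 km.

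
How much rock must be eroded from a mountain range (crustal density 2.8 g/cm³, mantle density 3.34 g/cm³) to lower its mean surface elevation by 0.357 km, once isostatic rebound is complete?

Net drop Δ = e − u = e − e ρ_c/ρ_m = e (ρ_m − ρ_c)/ρ_m.
e = Δ ρ_m/(ρ_m − ρ_c) = 0.357 km × 3.34/0.54 = 2.21 km.

2.21 km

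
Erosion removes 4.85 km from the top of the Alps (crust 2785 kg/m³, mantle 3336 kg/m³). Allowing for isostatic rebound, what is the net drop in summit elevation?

Rebound u = e ρ_c/ρ_m = 4.85 km × 2785/3336 = 4.049 km.
Net surface drop = e − u = 4.85 km − 4.049 km = e (ρ_m − ρ_c)/ρ_m = 0.801 km.

0.801 km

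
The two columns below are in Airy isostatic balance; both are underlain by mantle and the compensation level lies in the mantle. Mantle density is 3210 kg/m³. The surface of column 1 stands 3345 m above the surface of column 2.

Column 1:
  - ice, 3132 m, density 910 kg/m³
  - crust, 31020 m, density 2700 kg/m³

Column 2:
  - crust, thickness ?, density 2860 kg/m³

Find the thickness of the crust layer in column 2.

35100 m

Take the compensation level at the base of the deeper column (depth z_c below the surface of column 1) and equate Σ ρ_i t_i down to z_c; mantle fills any gap and the z_c terms cancel.
Column 1: 3132×910 + 31020×2700 + (z_c − 34152)×3210
Column 2: 3345×0 + x×2860 + (z_c − 3345 − 0 − x)×3210
The z_c×3210 term appears on both sides and cancels. Collect the known terms of each column as K = Σ(ρt)_known − 3210 × (depth of known layers): K_1 = 86604120 − 3210×34152 = −23023800; K_2 = 0 − 3210×(3345 + 0) = −10737450.
Balance: K_1 = K_2 − x×(3210 − 2860), so x = (K_2 − K_1)/(3210 − 2860) = 12286400/350 = 35100 m.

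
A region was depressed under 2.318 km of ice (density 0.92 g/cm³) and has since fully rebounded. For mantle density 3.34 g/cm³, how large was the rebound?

0.638 km

Removing the load lets mantle flow back in; uplift u satisfies ρ_ice t = ρ_m u.
u = t ρ_ice/ρ_m = 2.318 km × 0.92/3.34 = 0.638 km.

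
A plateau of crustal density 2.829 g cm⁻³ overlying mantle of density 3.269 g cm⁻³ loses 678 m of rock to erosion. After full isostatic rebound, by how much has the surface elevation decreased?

Rebound u = e ρ_c/ρ_m = 678 m × 2.829/3.269 = 586.7 m.
Net surface drop = e − u = 678 m − 586.7 m = e (ρ_m − ρ_c)/ρ_m = 91.3 m.

91.3 m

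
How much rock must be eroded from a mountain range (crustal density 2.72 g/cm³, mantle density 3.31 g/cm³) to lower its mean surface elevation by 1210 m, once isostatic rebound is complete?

Net drop Δ = e − u = e − e ρ_c/ρ_m = e (ρ_m − ρ_c)/ρ_m.
e = Δ ρ_m/(ρ_m − ρ_c) = 1210 m × 3.31/0.59 = 6790 m.

6790 m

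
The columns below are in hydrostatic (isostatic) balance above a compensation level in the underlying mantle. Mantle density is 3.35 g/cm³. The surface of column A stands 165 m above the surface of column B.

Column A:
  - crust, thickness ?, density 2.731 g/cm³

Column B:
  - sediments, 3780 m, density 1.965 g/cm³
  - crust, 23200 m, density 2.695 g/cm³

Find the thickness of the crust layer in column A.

33900 m

Take the compensation level at the base of the deeper column (depth z_c below the surface of column A) and equate Σ ρ_i t_i down to z_c; mantle fills any gap and the z_c terms cancel.
Column A: x×2.731 + (z_c − 0 − x)×3.35
Column B: 165×0 + 3780×1.965 + 23200×2.695 + (z_c − 165 − 26980)×3.35
The z_c×3.35 term appears on both sides and cancels. Collect the known terms of each column as K = Σ(ρt)_known − 3.35 × (depth of known layers): K_A = 0 − 3.35×0 = 0; K_B = 69951.7 − 3.35×(165 + 26980) = −20984.05.
Balance: K_A − x×(3.35 − 2.731) = K_B, so x = (K_A − K_B)/(3.35 − 2.731) = 20984/0.619 = 33900 m.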